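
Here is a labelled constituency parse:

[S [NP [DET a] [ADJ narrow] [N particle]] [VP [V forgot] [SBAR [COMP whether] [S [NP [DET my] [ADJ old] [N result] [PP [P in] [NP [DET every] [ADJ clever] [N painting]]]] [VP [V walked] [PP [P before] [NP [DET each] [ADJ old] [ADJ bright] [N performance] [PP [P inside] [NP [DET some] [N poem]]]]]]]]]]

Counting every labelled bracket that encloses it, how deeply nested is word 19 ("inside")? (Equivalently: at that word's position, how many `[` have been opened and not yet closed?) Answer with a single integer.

9

Path from the root down to the word: S → VP → SBAR → S → VP → PP → NP → PP → P. That is 9 enclosing brackets.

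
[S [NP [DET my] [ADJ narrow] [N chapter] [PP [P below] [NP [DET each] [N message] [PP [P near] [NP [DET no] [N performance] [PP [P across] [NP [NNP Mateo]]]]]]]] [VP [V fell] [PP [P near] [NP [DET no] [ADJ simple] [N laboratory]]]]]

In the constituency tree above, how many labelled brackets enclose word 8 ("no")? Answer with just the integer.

7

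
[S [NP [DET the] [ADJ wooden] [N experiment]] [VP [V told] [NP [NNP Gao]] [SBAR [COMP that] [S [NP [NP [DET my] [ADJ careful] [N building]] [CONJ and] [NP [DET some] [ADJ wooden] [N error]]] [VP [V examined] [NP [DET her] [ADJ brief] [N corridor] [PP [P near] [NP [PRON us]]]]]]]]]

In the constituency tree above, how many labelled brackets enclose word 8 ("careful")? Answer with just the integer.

The word sits inside ADJ, which is inside NP, inside NP, inside S, inside SBAR, inside VP, inside S — 7 brackets in all.

7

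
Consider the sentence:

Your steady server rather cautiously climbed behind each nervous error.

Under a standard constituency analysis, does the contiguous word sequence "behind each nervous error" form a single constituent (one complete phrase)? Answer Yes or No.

These words form the whole prepositional phrase headed by "behind", so yes — one constituent.

Yes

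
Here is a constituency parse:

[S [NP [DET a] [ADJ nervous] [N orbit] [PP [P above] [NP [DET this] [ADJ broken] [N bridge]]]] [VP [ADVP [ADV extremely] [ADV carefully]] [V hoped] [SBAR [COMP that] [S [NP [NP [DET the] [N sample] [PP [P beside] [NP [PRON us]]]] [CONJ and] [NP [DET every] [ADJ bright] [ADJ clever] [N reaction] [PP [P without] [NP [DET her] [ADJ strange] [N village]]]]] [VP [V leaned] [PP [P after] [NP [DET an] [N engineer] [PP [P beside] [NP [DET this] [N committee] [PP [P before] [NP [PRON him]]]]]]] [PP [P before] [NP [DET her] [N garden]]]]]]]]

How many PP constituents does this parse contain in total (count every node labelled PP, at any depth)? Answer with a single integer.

7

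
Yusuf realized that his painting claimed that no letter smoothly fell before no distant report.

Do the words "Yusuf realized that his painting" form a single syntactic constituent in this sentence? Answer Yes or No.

No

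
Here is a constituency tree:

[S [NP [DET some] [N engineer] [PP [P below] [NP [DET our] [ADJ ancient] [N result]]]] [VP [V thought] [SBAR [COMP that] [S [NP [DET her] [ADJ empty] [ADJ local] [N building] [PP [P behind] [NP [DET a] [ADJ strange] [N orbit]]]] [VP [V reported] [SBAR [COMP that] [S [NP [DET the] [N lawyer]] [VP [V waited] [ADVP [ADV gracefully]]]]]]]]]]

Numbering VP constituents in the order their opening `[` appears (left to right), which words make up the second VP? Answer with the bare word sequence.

The VP opening brackets appear, in order, over: "thought that her empty local building behind a strange orbit reported that the lawyer waited gracefully"; "reported that the lawyer waited gracefully"; "waited gracefully". The second one spans "reported that the lawyer waited gracefully".

reported that the lawyer waited gracefully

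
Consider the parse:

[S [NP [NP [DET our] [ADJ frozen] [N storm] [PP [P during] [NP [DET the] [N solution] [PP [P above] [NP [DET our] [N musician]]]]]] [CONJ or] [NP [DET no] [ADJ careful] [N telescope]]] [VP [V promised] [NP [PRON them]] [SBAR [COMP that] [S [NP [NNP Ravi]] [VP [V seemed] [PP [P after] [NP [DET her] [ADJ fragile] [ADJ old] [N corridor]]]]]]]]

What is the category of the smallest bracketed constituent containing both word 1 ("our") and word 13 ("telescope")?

NP

Word 1 lies under S → NP → NP → DET; word 13 lies under S → NP → NP → N. The lowest shared node is the NP.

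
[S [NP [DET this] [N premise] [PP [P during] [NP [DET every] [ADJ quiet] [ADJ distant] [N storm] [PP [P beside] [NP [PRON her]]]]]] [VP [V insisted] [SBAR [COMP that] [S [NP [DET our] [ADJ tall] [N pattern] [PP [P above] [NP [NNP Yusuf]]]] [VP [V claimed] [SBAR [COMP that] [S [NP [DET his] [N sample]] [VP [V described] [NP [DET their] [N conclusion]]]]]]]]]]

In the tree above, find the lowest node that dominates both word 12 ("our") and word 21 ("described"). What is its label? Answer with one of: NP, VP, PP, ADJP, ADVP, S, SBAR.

Both words fall inside [S our tall pattern above Yusuf claimed that his sample described their conclusion] (words 12–23), and no smaller constituent contains them both. Label: S.

S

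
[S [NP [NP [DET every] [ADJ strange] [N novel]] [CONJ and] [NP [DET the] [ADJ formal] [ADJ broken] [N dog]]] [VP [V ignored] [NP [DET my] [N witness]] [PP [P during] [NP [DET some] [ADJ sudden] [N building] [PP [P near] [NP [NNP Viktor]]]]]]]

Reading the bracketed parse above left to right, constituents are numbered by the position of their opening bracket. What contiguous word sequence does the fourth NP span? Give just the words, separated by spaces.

my witness

The NP opening brackets appear, in order, over: "every strange novel and the formal broken dog"; "every strange novel"; "the formal broken dog"; "my witness"; "some sudden building near Viktor"; "Viktor". The fourth one spans "my witness".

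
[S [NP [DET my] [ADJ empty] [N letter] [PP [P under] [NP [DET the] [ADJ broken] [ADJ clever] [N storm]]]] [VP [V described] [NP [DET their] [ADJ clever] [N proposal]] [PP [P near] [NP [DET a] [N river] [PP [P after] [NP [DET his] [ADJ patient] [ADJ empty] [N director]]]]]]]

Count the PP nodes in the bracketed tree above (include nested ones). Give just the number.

3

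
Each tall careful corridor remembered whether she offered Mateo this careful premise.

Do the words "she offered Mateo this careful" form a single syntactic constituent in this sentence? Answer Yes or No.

No

The smallest constituent containing the whole sequence is the clause [S she offered Mateo this careful premise], but the sequence is only part of it — it straddles the boundary between noun phrase "she" and verb phrase "offered Mateo this careful premise".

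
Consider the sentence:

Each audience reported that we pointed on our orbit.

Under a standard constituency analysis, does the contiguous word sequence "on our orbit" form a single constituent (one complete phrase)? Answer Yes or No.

Yes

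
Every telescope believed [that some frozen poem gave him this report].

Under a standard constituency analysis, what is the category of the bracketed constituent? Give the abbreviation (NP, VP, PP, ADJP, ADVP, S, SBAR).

SBAR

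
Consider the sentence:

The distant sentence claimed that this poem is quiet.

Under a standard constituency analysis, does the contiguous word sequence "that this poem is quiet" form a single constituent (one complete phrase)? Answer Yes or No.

Yes

These words form the whole subordinate clause headed by "that", so yes — one constituent.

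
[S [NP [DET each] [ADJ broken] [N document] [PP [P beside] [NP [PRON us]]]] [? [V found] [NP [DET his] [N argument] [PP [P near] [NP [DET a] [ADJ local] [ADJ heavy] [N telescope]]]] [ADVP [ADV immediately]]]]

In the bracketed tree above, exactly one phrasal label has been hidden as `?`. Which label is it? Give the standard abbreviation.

The `?` node immediately contains: V 'found', NP, ADVP. That is the internal structure of a verb phrase, so the label is VP.

VP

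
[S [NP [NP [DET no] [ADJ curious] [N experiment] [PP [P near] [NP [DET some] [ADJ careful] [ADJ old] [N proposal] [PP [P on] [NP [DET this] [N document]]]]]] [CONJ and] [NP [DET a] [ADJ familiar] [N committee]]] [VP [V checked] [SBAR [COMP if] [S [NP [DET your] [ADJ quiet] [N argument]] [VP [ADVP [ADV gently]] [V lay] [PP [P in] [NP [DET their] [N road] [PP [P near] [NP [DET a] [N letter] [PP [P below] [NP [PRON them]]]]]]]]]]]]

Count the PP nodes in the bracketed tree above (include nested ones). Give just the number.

The PP constituents are: [PP near some careful old proposal on this document]; [PP on this document]; [PP in their road near a letter below them]; [PP near a letter below them]; [PP below them]. Total: 5.

5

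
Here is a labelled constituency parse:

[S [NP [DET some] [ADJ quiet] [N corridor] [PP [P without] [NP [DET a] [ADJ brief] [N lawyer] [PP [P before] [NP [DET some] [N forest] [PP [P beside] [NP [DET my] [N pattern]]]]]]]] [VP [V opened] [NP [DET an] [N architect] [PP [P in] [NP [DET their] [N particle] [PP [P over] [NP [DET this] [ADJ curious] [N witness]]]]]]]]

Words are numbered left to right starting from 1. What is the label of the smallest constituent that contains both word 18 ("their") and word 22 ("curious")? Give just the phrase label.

NP

Both words fall inside [NP their particle over this curious witness] (words 18–23), and no smaller constituent contains them both. Label: NP.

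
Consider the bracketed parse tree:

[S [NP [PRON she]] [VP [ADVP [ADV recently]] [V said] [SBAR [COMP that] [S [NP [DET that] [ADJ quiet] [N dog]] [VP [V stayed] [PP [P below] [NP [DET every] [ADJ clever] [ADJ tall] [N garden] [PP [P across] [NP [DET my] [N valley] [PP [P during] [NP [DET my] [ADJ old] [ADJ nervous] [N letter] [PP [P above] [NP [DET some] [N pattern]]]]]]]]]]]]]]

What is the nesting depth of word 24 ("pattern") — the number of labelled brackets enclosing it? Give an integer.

14

Counting open brackets not yet closed at "pattern": [S [VP [SBAR [S [VP [PP [NP [PP [NP [PP [NP [PP [NP [N = 14.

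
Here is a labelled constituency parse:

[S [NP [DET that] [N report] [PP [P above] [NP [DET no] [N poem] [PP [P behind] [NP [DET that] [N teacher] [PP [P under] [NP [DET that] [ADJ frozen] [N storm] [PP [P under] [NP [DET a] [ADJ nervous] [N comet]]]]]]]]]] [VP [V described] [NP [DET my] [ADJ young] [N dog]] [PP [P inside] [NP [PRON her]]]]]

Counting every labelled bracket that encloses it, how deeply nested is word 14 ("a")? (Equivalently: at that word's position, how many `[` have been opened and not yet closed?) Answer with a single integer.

11

The word sits inside DET, which is inside NP, inside PP, inside NP, inside PP, inside NP, inside PP, inside NP, inside PP, inside NP, inside S — 11 brackets in all.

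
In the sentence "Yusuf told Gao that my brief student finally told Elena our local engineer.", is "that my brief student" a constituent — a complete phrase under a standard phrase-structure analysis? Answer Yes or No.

"that" belongs to the complementizer "that" while "student" belongs to the clause "my brief student finally told Elena our local engineer"; a span that runs across that boundary is not a single phrase.

No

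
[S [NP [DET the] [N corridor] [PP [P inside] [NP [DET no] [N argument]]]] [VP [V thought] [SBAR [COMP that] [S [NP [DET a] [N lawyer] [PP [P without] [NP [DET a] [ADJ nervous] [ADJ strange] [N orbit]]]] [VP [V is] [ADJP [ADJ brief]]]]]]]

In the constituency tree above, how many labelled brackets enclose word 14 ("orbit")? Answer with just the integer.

8

The word sits inside N, which is inside NP, inside PP, inside NP, inside S, inside SBAR, inside VP, inside S — 8 brackets in all.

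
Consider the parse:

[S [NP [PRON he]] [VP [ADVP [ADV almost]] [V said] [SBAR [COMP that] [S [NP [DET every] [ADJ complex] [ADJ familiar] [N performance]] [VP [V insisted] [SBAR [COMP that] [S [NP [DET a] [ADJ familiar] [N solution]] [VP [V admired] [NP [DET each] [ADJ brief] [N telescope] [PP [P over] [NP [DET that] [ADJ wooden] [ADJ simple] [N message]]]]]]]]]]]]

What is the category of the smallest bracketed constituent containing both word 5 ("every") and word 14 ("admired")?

S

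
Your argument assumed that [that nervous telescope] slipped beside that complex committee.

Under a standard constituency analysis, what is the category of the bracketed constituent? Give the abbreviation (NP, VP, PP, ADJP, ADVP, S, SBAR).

NP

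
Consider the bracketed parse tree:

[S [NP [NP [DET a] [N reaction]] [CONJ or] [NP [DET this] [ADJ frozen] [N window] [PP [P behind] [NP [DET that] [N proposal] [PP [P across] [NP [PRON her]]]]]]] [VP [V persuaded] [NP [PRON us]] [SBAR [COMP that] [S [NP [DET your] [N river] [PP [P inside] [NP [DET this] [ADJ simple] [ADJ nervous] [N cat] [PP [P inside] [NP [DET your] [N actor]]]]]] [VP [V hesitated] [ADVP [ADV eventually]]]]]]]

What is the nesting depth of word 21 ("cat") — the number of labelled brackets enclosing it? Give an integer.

8

Path from the root down to the word: S → VP → SBAR → S → NP → PP → NP → N. That is 8 enclosing brackets.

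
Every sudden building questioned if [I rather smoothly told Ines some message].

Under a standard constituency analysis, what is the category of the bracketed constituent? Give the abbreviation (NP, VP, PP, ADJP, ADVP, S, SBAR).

The bracketed span "I rather smoothly told Ines some message" is headed by "told", making it a clause (S).

S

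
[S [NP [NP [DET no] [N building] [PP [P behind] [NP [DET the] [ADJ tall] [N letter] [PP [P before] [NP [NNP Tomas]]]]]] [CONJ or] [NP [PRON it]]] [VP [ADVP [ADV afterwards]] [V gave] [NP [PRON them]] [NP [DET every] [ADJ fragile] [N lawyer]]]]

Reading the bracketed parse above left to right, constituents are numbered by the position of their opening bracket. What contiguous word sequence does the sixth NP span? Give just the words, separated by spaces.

them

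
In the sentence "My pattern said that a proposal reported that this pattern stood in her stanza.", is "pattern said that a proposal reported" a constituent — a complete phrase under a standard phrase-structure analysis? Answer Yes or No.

No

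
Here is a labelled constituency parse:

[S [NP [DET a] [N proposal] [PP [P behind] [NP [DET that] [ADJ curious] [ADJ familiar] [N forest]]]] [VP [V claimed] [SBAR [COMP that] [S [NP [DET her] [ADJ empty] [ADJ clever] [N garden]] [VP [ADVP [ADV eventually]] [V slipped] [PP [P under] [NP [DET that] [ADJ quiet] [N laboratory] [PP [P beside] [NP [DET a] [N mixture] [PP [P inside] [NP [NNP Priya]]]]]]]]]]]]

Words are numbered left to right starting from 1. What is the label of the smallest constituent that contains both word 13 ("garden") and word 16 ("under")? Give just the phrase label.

S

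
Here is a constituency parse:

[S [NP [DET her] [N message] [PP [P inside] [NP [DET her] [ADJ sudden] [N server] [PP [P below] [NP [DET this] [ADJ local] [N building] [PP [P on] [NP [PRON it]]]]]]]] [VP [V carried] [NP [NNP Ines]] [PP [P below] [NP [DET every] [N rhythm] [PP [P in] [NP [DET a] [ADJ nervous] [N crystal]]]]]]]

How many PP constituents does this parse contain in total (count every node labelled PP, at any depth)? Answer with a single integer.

5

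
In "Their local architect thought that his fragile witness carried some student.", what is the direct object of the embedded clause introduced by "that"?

The verb of the embedded clause introduced by "that" is "carried"; its direct object is the NP "some student".

some student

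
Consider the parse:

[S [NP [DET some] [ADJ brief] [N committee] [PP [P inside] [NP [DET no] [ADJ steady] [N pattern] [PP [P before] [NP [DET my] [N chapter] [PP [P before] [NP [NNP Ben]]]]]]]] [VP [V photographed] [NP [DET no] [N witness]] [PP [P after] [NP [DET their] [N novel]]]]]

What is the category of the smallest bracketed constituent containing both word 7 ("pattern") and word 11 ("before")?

Both words fall inside [NP no steady pattern before my chapter before Ben] (words 5–12), and no smaller constituent contains them both. Label: NP.

NP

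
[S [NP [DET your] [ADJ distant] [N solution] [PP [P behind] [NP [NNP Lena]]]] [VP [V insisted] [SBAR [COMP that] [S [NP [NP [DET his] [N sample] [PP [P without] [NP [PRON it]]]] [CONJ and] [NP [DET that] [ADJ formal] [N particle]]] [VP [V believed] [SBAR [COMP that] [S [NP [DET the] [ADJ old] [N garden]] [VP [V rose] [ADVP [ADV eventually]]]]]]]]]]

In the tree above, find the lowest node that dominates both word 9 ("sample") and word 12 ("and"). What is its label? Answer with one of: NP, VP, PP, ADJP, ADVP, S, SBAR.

Word 9 lies under S → VP → SBAR → S → NP → NP → N; word 12 lies under S → VP → SBAR → S → NP → CONJ. The lowest shared node is the NP.

NP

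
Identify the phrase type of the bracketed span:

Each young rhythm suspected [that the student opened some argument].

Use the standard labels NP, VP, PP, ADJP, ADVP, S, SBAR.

SBAR

The span is built around the complementizer "that" — a subordinate clause (SBAR).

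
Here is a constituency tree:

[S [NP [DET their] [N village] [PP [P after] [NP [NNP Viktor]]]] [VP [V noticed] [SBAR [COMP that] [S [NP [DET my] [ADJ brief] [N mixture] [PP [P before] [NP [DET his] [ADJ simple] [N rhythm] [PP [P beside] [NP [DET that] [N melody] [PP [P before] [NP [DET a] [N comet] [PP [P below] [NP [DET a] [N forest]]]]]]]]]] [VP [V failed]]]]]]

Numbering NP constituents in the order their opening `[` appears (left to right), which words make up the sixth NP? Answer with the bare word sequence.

a comet below a forest

In left-to-right order the NP constituents are "their village after Viktor"; "Viktor"; "my brief mixture before his simple rhythm beside that melody before a comet below a forest"; "his simple rhythm beside that melody before a comet below a forest"; "that melody before a comet below a forest"; "a comet below a forest"; "a forest". Number 6 is "a comet below a forest".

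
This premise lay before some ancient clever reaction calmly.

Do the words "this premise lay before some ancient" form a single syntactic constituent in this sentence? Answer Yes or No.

No

"this" belongs to the noun phrase "this premise" while "ancient" belongs to the verb phrase "lay before some ancient clever reaction calmly"; a span that runs across that boundary is not a single phrase.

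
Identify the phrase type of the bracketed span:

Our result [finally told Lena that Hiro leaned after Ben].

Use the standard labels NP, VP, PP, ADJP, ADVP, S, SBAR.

VP

"told" is the head of the bracketed span, so the span is a verb phrase: VP.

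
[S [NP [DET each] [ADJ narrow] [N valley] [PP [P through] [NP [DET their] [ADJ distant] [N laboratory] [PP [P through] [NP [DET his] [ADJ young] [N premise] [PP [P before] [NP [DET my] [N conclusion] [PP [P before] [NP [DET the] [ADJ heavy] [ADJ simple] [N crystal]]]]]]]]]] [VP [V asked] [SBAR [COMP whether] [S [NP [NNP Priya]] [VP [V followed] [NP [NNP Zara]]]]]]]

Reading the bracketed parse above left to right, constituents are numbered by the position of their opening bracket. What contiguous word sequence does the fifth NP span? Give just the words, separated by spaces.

Opening `[NP` markers occur at word positions 1, 5, 9, 13, 16, 22, 24; the fifth of these opens the constituent [NP the heavy simple crystal].

the heavy simple crystal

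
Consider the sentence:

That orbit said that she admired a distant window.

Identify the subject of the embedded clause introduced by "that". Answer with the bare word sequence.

"she" is the NP that combines with the VP headed by "admired" to form the embedded clause introduced by "that" — the subject.

she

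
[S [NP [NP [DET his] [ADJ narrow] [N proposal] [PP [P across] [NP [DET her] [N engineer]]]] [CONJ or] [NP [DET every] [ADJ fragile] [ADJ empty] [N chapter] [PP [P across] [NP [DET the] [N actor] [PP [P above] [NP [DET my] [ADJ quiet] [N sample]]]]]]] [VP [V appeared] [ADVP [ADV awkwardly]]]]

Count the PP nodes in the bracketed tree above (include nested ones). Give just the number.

3

Scanning left to right, an opening `[PP` appears at word positions 4, 12, 15 — 3 in total.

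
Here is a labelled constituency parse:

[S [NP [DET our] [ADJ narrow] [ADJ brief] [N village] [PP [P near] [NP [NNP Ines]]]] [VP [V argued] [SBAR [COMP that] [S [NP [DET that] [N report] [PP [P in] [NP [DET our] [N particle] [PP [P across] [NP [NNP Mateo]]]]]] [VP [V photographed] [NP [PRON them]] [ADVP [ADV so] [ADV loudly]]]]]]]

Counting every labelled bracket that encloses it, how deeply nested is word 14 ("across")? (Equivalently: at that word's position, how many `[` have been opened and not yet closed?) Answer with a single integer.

9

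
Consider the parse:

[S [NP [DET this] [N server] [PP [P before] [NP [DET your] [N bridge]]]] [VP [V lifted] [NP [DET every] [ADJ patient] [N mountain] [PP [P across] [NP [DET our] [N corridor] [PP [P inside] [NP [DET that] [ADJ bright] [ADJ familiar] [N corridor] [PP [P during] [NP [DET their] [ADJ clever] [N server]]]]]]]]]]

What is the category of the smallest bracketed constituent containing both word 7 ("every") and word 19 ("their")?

NP

The smallest bracket enclosing both words is [NP every patient mountain across our corridor inside that bright familiar corridor during their clever server], so the label is NP.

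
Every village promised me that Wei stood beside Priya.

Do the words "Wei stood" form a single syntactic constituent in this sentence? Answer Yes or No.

No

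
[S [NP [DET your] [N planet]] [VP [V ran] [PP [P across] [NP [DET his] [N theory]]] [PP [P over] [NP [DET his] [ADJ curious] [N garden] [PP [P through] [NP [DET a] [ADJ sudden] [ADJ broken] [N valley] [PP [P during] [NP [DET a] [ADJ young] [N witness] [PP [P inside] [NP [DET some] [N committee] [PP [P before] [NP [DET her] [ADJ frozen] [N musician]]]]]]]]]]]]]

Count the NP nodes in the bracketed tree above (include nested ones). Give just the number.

7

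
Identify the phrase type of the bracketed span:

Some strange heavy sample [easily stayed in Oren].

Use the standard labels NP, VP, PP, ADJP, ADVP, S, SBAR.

The span is built around the verb "stayed" — a verb phrase (VP).

VP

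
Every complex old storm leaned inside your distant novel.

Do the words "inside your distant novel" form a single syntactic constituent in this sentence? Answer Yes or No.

The sequence corresponds to a single PP node — the prepositional phrase "inside your distant novel".

Yes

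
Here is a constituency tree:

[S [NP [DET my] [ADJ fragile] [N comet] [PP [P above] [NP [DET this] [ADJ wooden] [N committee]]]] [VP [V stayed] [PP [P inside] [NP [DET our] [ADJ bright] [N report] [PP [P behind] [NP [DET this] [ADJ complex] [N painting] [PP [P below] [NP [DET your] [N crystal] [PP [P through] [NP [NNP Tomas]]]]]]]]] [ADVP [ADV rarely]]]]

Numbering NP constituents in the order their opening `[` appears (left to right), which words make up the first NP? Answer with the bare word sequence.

In left-to-right order the NP constituents are "my fragile comet above this wooden committee"; "this wooden committee"; "our bright report behind this complex painting below your crystal through Tomas"; "this complex painting below your crystal through Tomas"; "your crystal through Tomas"; "Tomas". Number 1 is "my fragile comet above this wooden committee".

my fragile comet above this wooden committee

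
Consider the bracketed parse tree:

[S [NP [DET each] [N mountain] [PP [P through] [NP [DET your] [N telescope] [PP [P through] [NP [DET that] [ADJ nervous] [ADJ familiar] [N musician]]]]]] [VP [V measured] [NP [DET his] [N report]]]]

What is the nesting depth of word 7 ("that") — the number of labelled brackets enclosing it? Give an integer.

Path from the root down to the word: S → NP → PP → NP → PP → NP → DET. That is 7 enclosing brackets.

7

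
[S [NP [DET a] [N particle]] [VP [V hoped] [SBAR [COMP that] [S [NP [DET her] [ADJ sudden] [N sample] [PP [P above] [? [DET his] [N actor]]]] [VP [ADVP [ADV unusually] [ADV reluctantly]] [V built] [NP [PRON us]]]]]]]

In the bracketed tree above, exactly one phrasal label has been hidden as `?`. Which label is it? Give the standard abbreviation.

NP

The `?` node immediately contains: DET 'his', N 'actor'. That is the internal structure of a noun phrase, so the label is NP.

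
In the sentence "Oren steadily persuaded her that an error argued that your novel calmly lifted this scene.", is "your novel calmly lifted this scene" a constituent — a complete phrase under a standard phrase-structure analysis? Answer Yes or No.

Yes

The sequence corresponds to a single S node — the clause "your novel calmly lifted this scene".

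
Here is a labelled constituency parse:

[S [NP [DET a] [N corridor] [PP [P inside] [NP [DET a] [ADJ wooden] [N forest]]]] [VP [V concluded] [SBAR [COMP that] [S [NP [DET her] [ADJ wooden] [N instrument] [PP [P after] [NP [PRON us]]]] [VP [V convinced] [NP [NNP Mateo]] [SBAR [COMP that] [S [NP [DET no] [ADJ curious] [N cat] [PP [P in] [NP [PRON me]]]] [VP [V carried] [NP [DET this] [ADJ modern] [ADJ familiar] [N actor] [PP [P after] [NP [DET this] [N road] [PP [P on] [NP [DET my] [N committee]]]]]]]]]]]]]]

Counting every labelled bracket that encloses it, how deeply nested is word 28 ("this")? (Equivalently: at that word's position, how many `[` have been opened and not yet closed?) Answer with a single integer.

Counting open brackets not yet closed at "this": [S [VP [SBAR [S [VP [SBAR [S [VP [NP [PP [NP [DET = 12.

12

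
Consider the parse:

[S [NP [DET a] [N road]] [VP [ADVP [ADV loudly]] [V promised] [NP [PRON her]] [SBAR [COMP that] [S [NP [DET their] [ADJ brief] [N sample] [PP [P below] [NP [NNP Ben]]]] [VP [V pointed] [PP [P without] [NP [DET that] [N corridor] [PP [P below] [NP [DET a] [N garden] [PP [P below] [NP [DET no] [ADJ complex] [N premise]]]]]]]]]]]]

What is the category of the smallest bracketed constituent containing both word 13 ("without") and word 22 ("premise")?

Word 13 lies under S → VP → SBAR → S → VP → PP → P; word 22 lies under S → VP → SBAR → S → VP → PP → NP → PP → NP → PP → NP → N. The lowest shared node is the PP.

PP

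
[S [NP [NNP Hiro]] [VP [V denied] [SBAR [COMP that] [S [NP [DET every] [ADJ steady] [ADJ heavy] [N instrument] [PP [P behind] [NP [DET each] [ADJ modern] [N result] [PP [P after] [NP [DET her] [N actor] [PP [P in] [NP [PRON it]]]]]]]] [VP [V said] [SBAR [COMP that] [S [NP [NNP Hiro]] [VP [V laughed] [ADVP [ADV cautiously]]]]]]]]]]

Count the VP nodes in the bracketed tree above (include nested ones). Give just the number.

3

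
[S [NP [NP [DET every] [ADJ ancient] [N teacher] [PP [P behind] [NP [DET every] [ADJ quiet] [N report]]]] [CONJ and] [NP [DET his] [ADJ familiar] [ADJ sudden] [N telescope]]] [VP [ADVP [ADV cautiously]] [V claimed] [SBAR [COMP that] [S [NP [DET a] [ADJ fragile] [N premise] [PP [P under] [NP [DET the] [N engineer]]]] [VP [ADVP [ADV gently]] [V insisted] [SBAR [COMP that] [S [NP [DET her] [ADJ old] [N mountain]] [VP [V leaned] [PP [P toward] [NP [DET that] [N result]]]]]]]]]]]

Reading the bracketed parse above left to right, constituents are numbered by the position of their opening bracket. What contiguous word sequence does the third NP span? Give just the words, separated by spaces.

every quiet report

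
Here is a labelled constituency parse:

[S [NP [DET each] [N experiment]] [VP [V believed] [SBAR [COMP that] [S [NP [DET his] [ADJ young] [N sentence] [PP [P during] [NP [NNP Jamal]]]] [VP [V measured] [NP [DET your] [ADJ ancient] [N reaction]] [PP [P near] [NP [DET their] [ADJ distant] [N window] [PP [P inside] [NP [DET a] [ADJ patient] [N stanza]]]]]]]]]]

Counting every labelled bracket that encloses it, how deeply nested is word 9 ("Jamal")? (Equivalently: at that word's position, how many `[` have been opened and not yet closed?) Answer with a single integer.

8

Counting open brackets not yet closed at "Jamal": [S [VP [SBAR [S [NP [PP [NP [NNP = 8.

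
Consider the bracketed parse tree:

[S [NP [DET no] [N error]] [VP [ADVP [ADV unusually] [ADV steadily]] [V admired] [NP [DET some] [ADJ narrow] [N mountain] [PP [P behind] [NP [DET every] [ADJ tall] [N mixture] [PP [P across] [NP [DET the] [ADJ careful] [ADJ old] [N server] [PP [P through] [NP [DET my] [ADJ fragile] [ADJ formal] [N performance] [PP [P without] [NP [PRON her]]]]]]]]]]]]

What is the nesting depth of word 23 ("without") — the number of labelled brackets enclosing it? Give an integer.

11

Path from the root down to the word: S → VP → NP → PP → NP → PP → NP → PP → NP → PP → P. That is 11 enclosing brackets.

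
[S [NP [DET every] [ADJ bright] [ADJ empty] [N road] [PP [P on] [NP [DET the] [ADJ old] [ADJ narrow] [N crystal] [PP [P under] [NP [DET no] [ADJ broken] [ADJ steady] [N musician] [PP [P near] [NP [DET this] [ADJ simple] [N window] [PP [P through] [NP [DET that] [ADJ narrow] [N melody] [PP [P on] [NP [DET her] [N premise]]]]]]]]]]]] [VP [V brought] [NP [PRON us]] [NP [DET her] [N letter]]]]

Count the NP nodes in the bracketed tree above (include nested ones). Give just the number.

8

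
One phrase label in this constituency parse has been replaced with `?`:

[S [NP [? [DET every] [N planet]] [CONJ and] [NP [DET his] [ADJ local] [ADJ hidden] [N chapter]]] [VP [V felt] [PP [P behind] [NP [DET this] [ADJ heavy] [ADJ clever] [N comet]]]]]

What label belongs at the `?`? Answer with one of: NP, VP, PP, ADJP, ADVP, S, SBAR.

Looking at what the `?` directly dominates — DET 'every', N 'planet' — this is a noun phrase (NP).

NP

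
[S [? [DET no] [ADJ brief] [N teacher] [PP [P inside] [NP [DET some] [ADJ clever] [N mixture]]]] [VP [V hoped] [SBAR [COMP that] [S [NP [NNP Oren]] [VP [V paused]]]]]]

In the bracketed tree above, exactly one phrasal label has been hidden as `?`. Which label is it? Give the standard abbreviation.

NP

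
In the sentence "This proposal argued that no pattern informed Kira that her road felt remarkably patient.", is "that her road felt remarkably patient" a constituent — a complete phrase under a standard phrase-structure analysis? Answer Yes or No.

Yes

"that her road felt remarkably patient" is exactly the subordinate clause [SBAR that her road felt remarkably patient], a complete constituent.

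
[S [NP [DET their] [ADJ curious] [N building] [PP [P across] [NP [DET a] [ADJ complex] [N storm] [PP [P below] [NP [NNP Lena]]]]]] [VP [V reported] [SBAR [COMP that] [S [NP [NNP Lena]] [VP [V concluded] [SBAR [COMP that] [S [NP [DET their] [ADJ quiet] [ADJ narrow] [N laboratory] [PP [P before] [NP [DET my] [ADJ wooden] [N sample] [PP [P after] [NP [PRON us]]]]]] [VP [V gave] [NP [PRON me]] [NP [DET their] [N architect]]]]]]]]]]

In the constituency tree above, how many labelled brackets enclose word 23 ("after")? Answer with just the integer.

12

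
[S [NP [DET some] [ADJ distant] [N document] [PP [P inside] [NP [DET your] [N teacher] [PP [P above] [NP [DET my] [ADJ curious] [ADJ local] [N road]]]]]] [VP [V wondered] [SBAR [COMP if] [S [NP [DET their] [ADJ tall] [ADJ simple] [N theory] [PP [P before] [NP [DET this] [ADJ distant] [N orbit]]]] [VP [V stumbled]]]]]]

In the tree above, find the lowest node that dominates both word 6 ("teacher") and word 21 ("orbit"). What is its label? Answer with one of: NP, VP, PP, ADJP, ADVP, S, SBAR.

Word 6 lies under S → NP → PP → NP → N; word 21 lies under S → VP → SBAR → S → NP → PP → NP → N. The lowest shared node is the S.

S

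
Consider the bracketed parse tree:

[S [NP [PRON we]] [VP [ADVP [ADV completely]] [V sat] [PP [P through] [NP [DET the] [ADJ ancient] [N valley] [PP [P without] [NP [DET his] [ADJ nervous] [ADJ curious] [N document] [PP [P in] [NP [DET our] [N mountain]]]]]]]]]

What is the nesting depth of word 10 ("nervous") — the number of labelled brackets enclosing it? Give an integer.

7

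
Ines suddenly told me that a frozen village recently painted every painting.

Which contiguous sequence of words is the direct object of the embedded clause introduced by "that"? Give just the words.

every painting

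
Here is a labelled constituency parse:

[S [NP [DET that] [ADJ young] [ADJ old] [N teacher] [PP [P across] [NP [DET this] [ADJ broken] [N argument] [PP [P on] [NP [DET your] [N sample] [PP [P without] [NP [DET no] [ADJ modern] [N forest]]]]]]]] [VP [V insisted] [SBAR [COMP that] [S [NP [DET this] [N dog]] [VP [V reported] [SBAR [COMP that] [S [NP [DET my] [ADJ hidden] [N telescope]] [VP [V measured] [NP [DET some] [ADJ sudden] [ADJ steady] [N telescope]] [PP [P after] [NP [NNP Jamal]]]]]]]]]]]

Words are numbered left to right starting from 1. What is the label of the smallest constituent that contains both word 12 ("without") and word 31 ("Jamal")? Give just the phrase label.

S

Both words fall inside [S that young old teacher across this broken argument on your sample without no modern forest insisted that this dog reported that my hidden telescope measured some sudden steady telescope after Jamal] (words 1–31), and no smaller constituent contains them both. Label: S.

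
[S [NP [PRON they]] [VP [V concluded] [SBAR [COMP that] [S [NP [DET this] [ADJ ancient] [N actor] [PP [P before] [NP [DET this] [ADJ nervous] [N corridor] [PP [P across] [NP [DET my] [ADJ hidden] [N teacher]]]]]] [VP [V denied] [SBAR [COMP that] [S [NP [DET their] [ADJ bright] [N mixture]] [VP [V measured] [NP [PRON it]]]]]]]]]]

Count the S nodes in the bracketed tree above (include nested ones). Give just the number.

The S constituents are: [S they concluded that this ancient actor before this nervous corridor across my hidden teacher denied that their bright mixture measured it]; [S this ancient actor before this nervous corridor across my hidden teacher denied that their bright mixture measured it]; [S their bright mixture measured it]. Total: 3.

3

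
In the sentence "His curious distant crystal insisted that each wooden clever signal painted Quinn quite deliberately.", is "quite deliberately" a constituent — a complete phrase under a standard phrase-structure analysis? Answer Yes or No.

Yes

These words form the whole adverb phrase headed by "deliberately", so yes — one constituent.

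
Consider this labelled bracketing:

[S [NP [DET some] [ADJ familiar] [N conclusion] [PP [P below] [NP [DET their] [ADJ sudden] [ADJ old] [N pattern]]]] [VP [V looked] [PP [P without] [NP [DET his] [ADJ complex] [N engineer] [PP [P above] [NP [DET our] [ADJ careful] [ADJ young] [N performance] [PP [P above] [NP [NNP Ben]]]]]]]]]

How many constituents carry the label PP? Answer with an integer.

4

Listing each PP by its span: [PP below their sudden old pattern]; [PP without his complex engineer above our careful young performance above Ben]; [PP above our careful young performance above Ben]; [PP above Ben] — that makes 4.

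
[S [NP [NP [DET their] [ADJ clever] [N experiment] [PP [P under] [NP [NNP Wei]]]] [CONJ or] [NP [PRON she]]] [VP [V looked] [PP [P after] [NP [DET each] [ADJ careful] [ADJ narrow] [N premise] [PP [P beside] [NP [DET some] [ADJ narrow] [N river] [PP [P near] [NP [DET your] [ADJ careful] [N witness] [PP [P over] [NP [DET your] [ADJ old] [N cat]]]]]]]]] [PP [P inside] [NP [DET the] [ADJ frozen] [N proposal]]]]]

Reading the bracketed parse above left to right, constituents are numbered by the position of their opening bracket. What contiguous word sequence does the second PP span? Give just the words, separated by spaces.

The PP opening brackets appear, in order, over: "under Wei"; "after each careful narrow premise beside some narrow river near your careful witness over your old cat"; "beside some narrow river near your careful witness over your old cat"; "near your careful witness over your old cat"; "over your old cat"; "inside the frozen proposal". The second one spans "after each careful narrow premise beside some narrow river near your careful witness over your old cat".

after each careful narrow premise beside some narrow river near your careful witness over your old cat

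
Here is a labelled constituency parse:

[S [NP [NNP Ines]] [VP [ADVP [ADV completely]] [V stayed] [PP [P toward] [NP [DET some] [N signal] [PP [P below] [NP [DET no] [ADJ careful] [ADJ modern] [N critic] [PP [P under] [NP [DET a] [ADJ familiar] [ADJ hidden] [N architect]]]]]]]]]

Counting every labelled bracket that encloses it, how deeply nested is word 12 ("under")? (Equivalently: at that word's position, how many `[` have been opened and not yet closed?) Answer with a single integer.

8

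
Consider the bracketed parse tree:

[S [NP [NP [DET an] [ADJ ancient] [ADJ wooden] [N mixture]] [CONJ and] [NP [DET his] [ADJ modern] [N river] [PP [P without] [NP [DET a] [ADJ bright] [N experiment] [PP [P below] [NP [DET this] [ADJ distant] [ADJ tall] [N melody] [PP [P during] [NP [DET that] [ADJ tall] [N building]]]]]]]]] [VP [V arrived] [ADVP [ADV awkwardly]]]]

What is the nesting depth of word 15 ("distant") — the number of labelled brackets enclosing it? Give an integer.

8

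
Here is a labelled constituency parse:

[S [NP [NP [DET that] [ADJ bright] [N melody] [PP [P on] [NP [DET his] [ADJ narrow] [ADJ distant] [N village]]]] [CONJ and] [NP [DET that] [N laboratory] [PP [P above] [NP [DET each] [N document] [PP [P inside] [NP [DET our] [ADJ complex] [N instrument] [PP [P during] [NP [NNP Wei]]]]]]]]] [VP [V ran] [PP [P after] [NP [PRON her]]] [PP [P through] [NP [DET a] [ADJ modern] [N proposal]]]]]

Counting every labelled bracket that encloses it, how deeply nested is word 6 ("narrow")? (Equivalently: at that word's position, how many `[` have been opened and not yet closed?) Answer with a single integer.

6

The word sits inside ADJ, which is inside NP, inside PP, inside NP, inside NP, inside S — 6 brackets in all.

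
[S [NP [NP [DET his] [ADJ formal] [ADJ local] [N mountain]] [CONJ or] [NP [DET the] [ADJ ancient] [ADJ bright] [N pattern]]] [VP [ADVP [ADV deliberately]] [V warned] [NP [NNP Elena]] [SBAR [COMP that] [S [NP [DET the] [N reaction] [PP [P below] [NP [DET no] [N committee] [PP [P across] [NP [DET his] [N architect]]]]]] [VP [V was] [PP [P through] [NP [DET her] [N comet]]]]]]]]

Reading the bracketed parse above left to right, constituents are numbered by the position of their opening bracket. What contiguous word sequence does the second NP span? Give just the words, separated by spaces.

In left-to-right order the NP constituents are "his formal local mountain or the ancient bright pattern"; "his formal local mountain"; "the ancient bright pattern"; "Elena"; "the reaction below no committee across his architect"; "no committee across his architect"; "his architect"; "her comet". Number 2 is "his formal local mountain".

his formal local mountain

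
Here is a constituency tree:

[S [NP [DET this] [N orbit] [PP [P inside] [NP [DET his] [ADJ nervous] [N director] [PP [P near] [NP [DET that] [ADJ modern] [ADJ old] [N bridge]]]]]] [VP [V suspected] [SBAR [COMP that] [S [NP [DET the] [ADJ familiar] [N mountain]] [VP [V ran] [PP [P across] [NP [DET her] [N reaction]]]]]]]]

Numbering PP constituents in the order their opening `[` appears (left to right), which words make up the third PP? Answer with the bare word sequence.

across her reaction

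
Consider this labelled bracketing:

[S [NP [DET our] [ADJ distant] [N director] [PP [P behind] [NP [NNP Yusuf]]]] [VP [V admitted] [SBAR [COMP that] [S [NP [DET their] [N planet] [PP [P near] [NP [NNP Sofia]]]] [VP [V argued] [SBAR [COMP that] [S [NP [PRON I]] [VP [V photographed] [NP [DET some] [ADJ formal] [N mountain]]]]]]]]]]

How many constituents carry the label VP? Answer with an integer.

Listing each VP by its span: [VP admitted that their planet near Sofia argued that I photographed some formal mountain]; [VP argued that I photographed some formal mountain]; [VP photographed some formal mountain] — that makes 3.

3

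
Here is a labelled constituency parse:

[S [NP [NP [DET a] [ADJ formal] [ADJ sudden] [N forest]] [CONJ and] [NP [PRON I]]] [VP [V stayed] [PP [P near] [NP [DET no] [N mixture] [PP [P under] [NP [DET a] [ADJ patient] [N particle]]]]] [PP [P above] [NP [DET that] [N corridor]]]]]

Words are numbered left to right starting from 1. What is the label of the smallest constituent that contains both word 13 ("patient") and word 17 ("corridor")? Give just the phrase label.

Both words fall inside [VP stayed near no mixture under a patient particle above that corridor] (words 7–17), and no smaller constituent contains them both. Label: VP.

VP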